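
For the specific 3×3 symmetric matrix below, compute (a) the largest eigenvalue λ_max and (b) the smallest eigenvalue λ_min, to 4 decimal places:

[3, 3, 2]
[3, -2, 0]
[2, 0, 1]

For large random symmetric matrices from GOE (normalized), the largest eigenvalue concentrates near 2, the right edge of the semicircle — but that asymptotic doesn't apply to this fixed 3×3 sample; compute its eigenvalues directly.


Since M is real symmetric, all three eigenvalues are real; they are the roots of det(λI − M) = λ³ − (tr M) λ² + s λ − det M, where s is the sum of the principal 2×2 minors.
tr M = 3 + (-2) + 1 = 2.
s = (3·(-2) − 3²) + (3·1 − 2²) + ((-2)·1 − 0²) = -15 + (-1) + (-2) = -18.
det M (expand along row 1) = 3·(-2) − 3·3 + 2·4 = -7.
Characteristic polynomial: λ³ − 2λ² − 18λ + 7 = 0.
Substitute λ = y + (tr M)/3 = y + 0.666667 to remove the quadratic term: y³ + p·y + q = 0 with p = s − (tr M)²/3 = -19.333333 and q = −2(tr M)³/27 + (tr M)·s/3 − det M = -5.592593.
Three real roots ⇒ use the trigonometric (Viète) form: r = 2√(−p/3) = 5.077182, φ = arccos(3q/(p·r)) = arccos(0.170925) = 1.399028 rad.
y_k = r·cos(φ/3 − 2πk/3) for k = 0, 1, 2 gives y = 4.535034, -0.290541, -4.244493.
λ_k = y_k + 0.666667 gives λ = 5.2017, 0.3761, -3.5778 (check: the sum is 2.0000 = tr M).

Hence λ_max = 5.2017 and λ_min = -3.5778.


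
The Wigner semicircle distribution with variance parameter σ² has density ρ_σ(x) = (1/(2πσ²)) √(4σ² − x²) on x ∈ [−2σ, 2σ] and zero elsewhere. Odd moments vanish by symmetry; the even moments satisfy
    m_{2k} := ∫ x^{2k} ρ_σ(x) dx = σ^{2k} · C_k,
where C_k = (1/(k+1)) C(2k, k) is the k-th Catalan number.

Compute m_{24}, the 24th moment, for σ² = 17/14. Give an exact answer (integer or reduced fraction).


By the scaled semicircle moment identity, m_{2k} = σ^{2k} · C_k with k = 12.
C_12 = (1/(k+1)) · C(2k, k) = (1/13) · C(24, 12) = (1/13) · 2704156 = 208012.
σ^{2k} = (σ²)^k = (17/14)^12 = 582622237229761/56693912375296.

Therefore m_{24} = σ^{24} · C_12 = (582622237229761/56693912375296) · 208012 = 4328300600379894469/2024782584832.


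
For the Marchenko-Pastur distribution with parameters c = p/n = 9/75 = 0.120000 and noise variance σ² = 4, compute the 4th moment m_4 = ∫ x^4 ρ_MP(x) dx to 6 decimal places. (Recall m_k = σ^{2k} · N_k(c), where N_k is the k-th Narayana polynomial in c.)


E[X⁴] = σ⁸ (1 + 6c + 6c² + c³) (fourth MP moment). With σ² = 4 (so σ⁸ = 256) and c = 9/75 = 0.120000: E[X⁴] = 256 · (1 + 6·0.120000 + 6·(0.120000)² + (0.120000)³) = 256 · 1.808128.

So E[X^4] = 462.880768.


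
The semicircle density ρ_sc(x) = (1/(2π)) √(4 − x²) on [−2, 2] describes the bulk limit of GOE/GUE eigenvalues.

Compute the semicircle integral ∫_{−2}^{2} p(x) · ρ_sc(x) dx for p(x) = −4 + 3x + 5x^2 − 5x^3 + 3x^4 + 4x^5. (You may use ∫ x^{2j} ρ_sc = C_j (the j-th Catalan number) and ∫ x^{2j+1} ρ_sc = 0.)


Write p(x) = Σ a_i x^i, split into monomials and integrate each against ρ_sc separately.
Using ∫ x^{2j} ρ_sc = C_j = (1/(j+1)) C(2j, j) (Catalan numbers) and ∫ x^{2j+1} ρ_sc = 0 (odd monomials vanish by symmetry):
  i = 0 (even): a_0 · C_{0} = -4 · 1 = -4
  i = 1 (odd): ∫ x^1 ρ_sc = 0 (vanishes)
  i = 2 (even): a_2 · C_{1} = 5 · 1 = 5
  i = 3 (odd): ∫ x^3 ρ_sc = 0 (vanishes)
  i = 4 (even): a_4 · C_{2} = 3 · 2 = 6
  i = 5 (odd): ∫ x^5 ρ_sc = 0 (vanishes)

Summing the contributions: ∫_{−2}^{2} p(x) ρ_sc(x) dx = (-4) + 5 + 6 = 7.


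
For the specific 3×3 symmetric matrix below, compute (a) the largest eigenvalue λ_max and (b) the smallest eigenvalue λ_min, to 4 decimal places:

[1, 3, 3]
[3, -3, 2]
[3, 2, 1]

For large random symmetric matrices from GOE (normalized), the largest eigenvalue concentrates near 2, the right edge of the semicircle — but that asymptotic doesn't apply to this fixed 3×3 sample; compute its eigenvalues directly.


Since M is real symmetric, all three eigenvalues are real; they are the roots of det(λI − M) = λ³ − (tr M) λ² + s λ − det M, where s is the sum of the principal 2×2 minors.
tr M = 1 + (-3) + 1 = -1.
s = (1·(-3) − 3²) + (1·1 − 3²) + ((-3)·1 − 2²) = -12 + (-8) + (-7) = -27.
det M (expand along row 1) = 1·(-7) − 3·(-3) + 3·15 = 47.
Characteristic polynomial: λ³ + λ² − 27λ − 47 = 0.
Substitute λ = y + (tr M)/3 = y − 0.333333 to remove the quadratic term: y³ + p·y + q = 0 with p = s − (tr M)²/3 = -27.333333 and q = −2(tr M)³/27 + (tr M)·s/3 − det M = -37.925926.
Three real roots ⇒ use the trigonometric (Viète) form: r = 2√(−p/3) = 6.036923, φ = arccos(3q/(p·r)) = arccos(0.689524) = 0.809965 rad.
y_k = r·cos(φ/3 − 2πk/3) for k = 0, 1, 2 gives y = 5.818230, -1.514667, -4.303563.
λ_k = y_k − 0.333333 gives λ = 5.4849, -1.8480, -4.6369 (check: the sum is -1.0000 = tr M).

Hence λ_max = 5.4849 and λ_min = -4.6369.


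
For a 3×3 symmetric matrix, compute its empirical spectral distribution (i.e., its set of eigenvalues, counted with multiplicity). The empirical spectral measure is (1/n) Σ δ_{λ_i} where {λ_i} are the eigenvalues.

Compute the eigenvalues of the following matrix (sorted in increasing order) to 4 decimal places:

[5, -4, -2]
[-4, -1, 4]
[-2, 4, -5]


Since M is real symmetric, all three eigenvalues are real; they are the roots of det(λI − M) = λ³ − (tr M) λ² + s λ − det M, where s is the sum of the principal 2×2 minors.
tr M = 5 + (-1) + (-5) = -1.
s = (5·(-1) − (-4)²) + (5·(-5) − (-2)²) + ((-1)·(-5) − 4²) = -21 + (-29) + (-11) = -61.
det M (expand along row 1) = 5·(-11) − (-4)·28 + (-2)·(-18) = 93.
Characteristic polynomial: λ³ + λ² − 61λ − 93 = 0.
Substitute λ = y + (tr M)/3 = y − 0.333333 to remove the quadratic term: y³ + p·y + q = 0 with p = s − (tr M)²/3 = -61.333333 and q = −2(tr M)³/27 + (tr M)·s/3 − det M = -72.592593.
Three real roots ⇒ use the trigonometric (Viète) form: r = 2√(−p/3) = 9.043107, φ = arccos(3q/(p·r)) = arccos(0.392644) = 1.167291 rad.
y_k = r·cos(φ/3 − 2πk/3) for k = 0, 1, 2 gives y = 8.367152, -1.212649, -7.154503.
λ_k = y_k − 0.333333 gives λ = 8.0338, -1.5460, -7.4878 (check: the sum is -1.0000 = tr M).

Eigenvalues sorted in increasing order: [-7.4878, -1.5460, 8.0338].


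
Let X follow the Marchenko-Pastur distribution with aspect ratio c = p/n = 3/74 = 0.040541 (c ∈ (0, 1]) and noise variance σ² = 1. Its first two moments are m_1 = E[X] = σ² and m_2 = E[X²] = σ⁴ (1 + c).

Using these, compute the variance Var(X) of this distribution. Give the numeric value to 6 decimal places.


m_1 = E[X] = σ² = 1, so m_1² = 1.
m_2 = E[X²] = σ⁴ (1 + c) = 1 · (1 + 0.040541) = 1 · 1.040541 = 1.040541.
(Note m_2 − m_1² simplifies to c · σ⁴ = 0.040541 · 1.)

Var(X) = m_2 − m_1² = 1.040541 − 1 = 0.040541.


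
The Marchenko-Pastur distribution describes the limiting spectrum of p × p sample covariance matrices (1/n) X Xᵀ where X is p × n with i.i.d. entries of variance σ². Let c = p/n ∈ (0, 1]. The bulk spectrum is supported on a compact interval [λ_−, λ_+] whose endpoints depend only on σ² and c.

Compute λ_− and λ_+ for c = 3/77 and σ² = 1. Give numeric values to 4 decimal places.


c = 3/77 = 0.038961; √c = 0.197386.
λ_− = σ² (1 − √c)² = 1 · (1 − 0.197386)² = 1 · (0.802614)² = 0.644190.
λ_+ = σ² (1 + √c)² = 1 · (1 + 0.197386)² = 1 · (1.197386)² = 1.433732.

Rounded to 4 decimal places: λ_− ≈ 0.6442, λ_+ ≈ 1.4337.


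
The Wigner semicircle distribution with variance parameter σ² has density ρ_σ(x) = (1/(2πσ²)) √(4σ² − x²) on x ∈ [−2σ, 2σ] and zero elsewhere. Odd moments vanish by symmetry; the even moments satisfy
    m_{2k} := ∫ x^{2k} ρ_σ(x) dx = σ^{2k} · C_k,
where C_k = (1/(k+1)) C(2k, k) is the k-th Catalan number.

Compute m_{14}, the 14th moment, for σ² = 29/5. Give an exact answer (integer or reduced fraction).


By the scaled semicircle moment identity, m_{2k} = σ^{2k} · C_k with k = 7.
C_7 = (1/(k+1)) · C(2k, k) = (1/8) · C(14, 7) = (1/8) · 3432 = 429.
σ^{2k} = (σ²)^k = (29/5)^7 = 17249876309/78125.

Therefore m_{14} = σ^{14} · C_7 = (17249876309/78125) · 429 = 7400196936561/78125.


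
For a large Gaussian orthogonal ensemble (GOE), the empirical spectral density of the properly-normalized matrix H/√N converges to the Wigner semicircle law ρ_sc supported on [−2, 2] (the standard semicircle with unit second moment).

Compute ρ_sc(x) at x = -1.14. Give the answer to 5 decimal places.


ρ_sc(x) = (1/(2π)) √(4 − x²). With x = -1.14:
  4 − x² = 4 − (-1.14)² = 4 − 1.299600 = 2.700400.
  √(4 − x²) = 1.643289.
  1/(2π) = 0.159155.
  ρ_sc(-1.14) = 0.159155 · 1.643289 = 0.261538.

Rounded to 5 decimal places: ρ_sc(-1.14) ≈ 0.26154.


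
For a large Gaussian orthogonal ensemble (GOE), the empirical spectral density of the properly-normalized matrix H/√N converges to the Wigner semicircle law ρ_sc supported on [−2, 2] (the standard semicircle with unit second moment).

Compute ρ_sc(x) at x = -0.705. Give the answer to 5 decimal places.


ρ_sc(x) = (1/(2π)) √(4 − x²). With x = -0.705:
  4 − x² = 4 − (-0.705)² = 4 − 0.497025 = 3.502975.
  √(4 − x²) = 1.871624.
  1/(2π) = 0.159155.
  ρ_sc(-0.705) = 0.159155 · 1.871624 = 0.297878.

Rounded to 5 decimal places: ρ_sc(-0.705) ≈ 0.29788.


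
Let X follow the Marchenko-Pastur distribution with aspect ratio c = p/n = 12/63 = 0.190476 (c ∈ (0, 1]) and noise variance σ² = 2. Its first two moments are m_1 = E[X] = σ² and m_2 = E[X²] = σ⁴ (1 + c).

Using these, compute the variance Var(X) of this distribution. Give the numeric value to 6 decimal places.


m_1 = E[X] = σ² = 2, so m_1² = 4.
m_2 = E[X²] = σ⁴ (1 + c) = 4 · (1 + 0.190476) = 4 · 1.190476 = 4.761905.
(Note m_2 − m_1² simplifies to c · σ⁴ = 0.190476 · 4.)

Var(X) = m_2 − m_1² = 4.761905 − 4 = 0.761905.


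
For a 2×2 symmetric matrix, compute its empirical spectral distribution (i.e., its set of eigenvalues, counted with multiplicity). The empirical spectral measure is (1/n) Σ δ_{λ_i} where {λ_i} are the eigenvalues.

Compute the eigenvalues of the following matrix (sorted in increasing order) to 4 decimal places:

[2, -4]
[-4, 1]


Since M is real symmetric, both eigenvalues are real; they are the roots of det(λI − M) = λ² − (tr M) λ + det M.
tr M = 2 + 1 = 3.
det M = 2·1 − (-4)² = 2 − 16 = -14.
Characteristic polynomial: λ² − 3λ − 14 = 0.
Discriminant Δ = (tr M)² − 4·det M = 9 − (-56) = 65; √Δ = 8.062258.
λ = (tr M ± √Δ)/2 = (3 ± 8.062258)/2, giving (tr M − √Δ)/2 = -2.5311 and (tr M + √Δ)/2 = 5.5311.

Eigenvalues sorted in increasing order: [-2.5311, 5.5311].


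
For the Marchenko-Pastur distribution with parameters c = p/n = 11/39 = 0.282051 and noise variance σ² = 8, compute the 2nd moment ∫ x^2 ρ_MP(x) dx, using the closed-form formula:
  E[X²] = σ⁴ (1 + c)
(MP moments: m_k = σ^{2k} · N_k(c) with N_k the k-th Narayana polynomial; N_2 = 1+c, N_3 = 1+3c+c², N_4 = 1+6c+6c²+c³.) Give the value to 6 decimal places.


E[X²] = σ⁴ (1 + c) (second MP moment). With σ² = 8 (so σ⁴ = 64) and c = 11/39 = 0.282051: E[X²] = 64 · (1 + 0.282051) = 64 · 1.282051.

So E[X^2] = 82.051282.


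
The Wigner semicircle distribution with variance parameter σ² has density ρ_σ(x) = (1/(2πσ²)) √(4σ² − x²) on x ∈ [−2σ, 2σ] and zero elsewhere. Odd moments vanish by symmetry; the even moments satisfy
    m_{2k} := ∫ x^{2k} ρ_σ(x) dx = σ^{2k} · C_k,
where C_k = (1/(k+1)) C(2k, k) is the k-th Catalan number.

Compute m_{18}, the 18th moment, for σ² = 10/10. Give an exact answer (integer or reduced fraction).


By the scaled semicircle moment identity, m_{2k} = σ^{2k} · C_k with k = 9.
C_9 = (1/(k+1)) · C(2k, k) = (1/10) · C(18, 9) = (1/10) · 48620 = 4862.
σ^{2k} = (σ²)^k = (10/10)^9 = 1.

Therefore m_{18} = σ^{18} · C_9 = 1 · 4862 = 4862.


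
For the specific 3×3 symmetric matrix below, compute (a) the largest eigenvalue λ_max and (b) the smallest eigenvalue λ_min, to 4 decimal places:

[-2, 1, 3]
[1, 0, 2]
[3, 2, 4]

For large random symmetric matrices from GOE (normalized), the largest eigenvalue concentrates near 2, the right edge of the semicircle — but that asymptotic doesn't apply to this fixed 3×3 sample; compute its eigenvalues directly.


Since M is real symmetric, all three eigenvalues are real; they are the roots of det(λI − M) = λ³ − (tr M) λ² + s λ − det M, where s is the sum of the principal 2×2 minors.
tr M = -2 + 0 + 4 = 2.
s = ((-2)·0 − 1²) + ((-2)·4 − 3²) + (0·4 − 2²) = -1 + (-17) + (-4) = -22.
det M (expand along row 1) = (-2)·(-4) − 1·(-2) + 3·2 = 16.
Characteristic polynomial: λ³ − 2λ² − 22λ − 16 = 0.
Substitute λ = y + (tr M)/3 = y + 0.666667 to remove the quadratic term: y³ + p·y + q = 0 with p = s − (tr M)²/3 = -23.333333 and q = −2(tr M)³/27 + (tr M)·s/3 − det M = -31.259259.
Three real roots ⇒ use the trigonometric (Viète) form: r = 2√(−p/3) = 5.577734, φ = arccos(3q/(p·r)) = arccos(0.720552) = 0.766198 rad.
y_k = r·cos(φ/3 − 2πk/3) for k = 0, 1, 2 gives y = 5.396806, -1.478075, -3.918731.
λ_k = y_k + 0.666667 gives λ = 6.0635, -0.8114, -3.2521 (check: the sum is 2.0000 = tr M).

Hence λ_max = 6.0635 and λ_min = -3.2521.


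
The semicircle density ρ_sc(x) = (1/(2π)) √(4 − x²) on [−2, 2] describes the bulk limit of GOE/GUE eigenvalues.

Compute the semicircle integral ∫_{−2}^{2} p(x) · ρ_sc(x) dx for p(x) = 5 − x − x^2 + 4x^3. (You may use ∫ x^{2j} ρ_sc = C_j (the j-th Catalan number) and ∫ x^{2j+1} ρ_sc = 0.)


Write p(x) = Σ a_i x^i, split into monomials and integrate each against ρ_sc separately.
Using ∫ x^{2j} ρ_sc = C_j = (1/(j+1)) C(2j, j) (Catalan numbers) and ∫ x^{2j+1} ρ_sc = 0 (odd monomials vanish by symmetry):
  i = 0 (even): a_0 · C_{0} = 5 · 1 = 5
  i = 1 (odd): ∫ x^1 ρ_sc = 0 (vanishes)
  i = 2 (even): a_2 · C_{1} = -1 · 1 = -1
  i = 3 (odd): ∫ x^3 ρ_sc = 0 (vanishes)

Summing the contributions: ∫_{−2}^{2} p(x) ρ_sc(x) dx = 5 + (-1) = 4.


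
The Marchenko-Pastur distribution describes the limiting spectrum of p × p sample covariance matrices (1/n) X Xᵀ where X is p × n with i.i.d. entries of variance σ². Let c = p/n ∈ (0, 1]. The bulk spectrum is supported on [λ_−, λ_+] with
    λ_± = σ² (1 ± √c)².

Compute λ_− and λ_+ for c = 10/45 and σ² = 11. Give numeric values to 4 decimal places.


c = 10/45 = 0.222222; √c = 0.471405.
λ_− = σ² (1 − √c)² = 11 · (1 − 0.471405)² = 11 · (0.528595)² = 3.073545.
λ_+ = σ² (1 + √c)² = 11 · (1 + 0.471405)² = 11 · (1.471405)² = 23.815344.

Rounded to 4 decimal places: λ_− ≈ 3.0735, λ_+ ≈ 23.8153.


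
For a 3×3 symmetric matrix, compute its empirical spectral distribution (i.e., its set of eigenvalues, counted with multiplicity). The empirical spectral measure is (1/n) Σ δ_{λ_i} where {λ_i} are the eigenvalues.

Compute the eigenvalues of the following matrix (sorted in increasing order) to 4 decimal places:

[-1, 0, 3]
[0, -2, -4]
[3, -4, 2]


Since M is real symmetric, all three eigenvalues are real; they are the roots of det(λI − M) = λ³ − (tr M) λ² + s λ − det M, where s is the sum of the principal 2×2 minors.
tr M = -1 + (-2) + 2 = -1.
s = ((-1)·(-2) − 0²) + ((-1)·2 − 3²) + ((-2)·2 − (-4)²) = 2 + (-11) + (-20) = -29.
det M (expand along row 1) = (-1)·(-20) − 0·12 + 3·6 = 38.
Characteristic polynomial: λ³ + λ² − 29λ − 38 = 0.
Substitute λ = y + (tr M)/3 = y − 0.333333 to remove the quadratic term: y³ + p·y + q = 0 with p = s − (tr M)²/3 = -29.333333 and q = −2(tr M)³/27 + (tr M)·s/3 − det M = -28.259259.
Three real roots ⇒ use the trigonometric (Viète) form: r = 2√(−p/3) = 6.253888, φ = arccos(3q/(p·r)) = arccos(0.462137) = 1.090393 rad.
y_k = r·cos(φ/3 − 2πk/3) for k = 0, 1, 2 gives y = 5.845326, -0.997188, -4.848138.
λ_k = y_k − 0.333333 gives λ = 5.5120, -1.3305, -5.1815 (check: the sum is -1.0000 = tr M).

Eigenvalues sorted in increasing order: [-5.1815, -1.3305, 5.5120].


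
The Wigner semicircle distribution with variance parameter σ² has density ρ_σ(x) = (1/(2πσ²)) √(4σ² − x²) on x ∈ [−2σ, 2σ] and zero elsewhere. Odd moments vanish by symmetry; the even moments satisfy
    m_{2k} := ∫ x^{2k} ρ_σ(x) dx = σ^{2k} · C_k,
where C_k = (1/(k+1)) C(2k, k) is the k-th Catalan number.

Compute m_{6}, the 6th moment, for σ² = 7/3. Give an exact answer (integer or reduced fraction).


By the scaled semicircle moment identity, m_{2k} = σ^{2k} · C_k with k = 3.
C_3 = (1/(k+1)) · C(2k, k) = (1/4) · C(6, 3) = (1/4) · 20 = 5.
σ^{2k} = (σ²)^k = (7/3)^3 = 343/27.

Therefore m_{6} = σ^{6} · C_3 = (343/27) · 5 = 1715/27.


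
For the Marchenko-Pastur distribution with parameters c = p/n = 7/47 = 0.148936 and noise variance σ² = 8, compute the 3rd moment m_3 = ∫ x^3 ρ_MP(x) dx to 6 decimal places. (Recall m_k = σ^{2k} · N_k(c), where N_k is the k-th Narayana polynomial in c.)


E[X³] = σ⁶ (1 + 3c + c²) (third MP moment). With σ² = 8 (so σ⁶ = 512) and c = 7/47 = 0.148936: E[X³] = 512 · (1 + 3·0.148936 + (0.148936)²) = 512 · 1.468990.

So E[X^3] = 752.123133.


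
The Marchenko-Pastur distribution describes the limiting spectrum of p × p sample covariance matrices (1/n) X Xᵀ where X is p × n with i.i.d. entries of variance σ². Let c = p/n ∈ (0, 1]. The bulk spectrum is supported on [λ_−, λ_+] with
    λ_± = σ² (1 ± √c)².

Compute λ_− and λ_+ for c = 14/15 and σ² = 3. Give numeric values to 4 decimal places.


c = 14/15 = 0.933333; √c = 0.966092.
λ_− = σ² (1 − √c)² = 3 · (1 − 0.966092)² = 3 · (0.033908)² = 0.003449.
λ_+ = σ² (1 + √c)² = 3 · (1 + 0.966092)² = 3 · (1.966092)² = 11.596551.

Rounded to 4 decimal places: λ_− ≈ 0.0034, λ_+ ≈ 11.5966.


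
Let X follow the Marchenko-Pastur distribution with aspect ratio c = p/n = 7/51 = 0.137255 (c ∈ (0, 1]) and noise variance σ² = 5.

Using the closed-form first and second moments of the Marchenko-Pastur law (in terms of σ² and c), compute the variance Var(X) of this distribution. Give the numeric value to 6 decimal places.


Recall the MP moments m_1 = E[X] = σ² and m_2 = E[X²] = σ⁴ (1 + c).
m_1 = E[X] = σ² = 5, so m_1² = 25.
m_2 = E[X²] = σ⁴ (1 + c) = 25 · (1 + 0.137255) = 25 · 1.137255 = 28.431373.
(Note m_2 − m_1² simplifies to c · σ⁴ = 0.137255 · 25.)

Var(X) = m_2 − m_1² = 28.431373 − 25 = 3.431373.


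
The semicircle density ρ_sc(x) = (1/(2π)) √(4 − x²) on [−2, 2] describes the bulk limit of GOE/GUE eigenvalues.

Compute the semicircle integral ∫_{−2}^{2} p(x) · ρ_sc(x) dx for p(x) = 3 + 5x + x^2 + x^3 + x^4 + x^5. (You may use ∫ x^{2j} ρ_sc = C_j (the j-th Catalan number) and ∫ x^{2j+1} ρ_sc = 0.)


Write p(x) = Σ a_i x^i, split into monomials and integrate each against ρ_sc separately.
Using ∫ x^{2j} ρ_sc = C_j = (1/(j+1)) C(2j, j) (Catalan numbers) and ∫ x^{2j+1} ρ_sc = 0 (odd monomials vanish by symmetry):
  i = 0 (even): a_0 · C_{0} = 3 · 1 = 3
  i = 1 (odd): ∫ x^1 ρ_sc = 0 (vanishes)
  i = 2 (even): a_2 · C_{1} = 1 · 1 = 1
  i = 3 (odd): ∫ x^3 ρ_sc = 0 (vanishes)
  i = 4 (even): a_4 · C_{2} = 1 · 2 = 2
  i = 5 (odd): ∫ x^5 ρ_sc = 0 (vanishes)

Summing the contributions: ∫_{−2}^{2} p(x) ρ_sc(x) dx = 3 + 1 + 2 = 6.


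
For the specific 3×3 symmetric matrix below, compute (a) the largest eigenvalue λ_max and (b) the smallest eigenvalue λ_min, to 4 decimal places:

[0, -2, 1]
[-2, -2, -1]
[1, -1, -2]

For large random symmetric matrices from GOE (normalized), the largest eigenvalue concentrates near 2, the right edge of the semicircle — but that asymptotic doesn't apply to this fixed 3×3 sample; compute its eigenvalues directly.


Since M is real symmetric, all three eigenvalues are real; they are the roots of det(λI − M) = λ³ − (tr M) λ² + s λ − det M, where s is the sum of the principal 2×2 minors.
tr M = 0 + (-2) + (-2) = -4.
s = (0·(-2) − (-2)²) + (0·(-2) − 1²) + ((-2)·(-2) − (-1)²) = -4 + (-1) + 3 = -2.
det M (expand along row 1) = 0·3 − (-2)·5 + 1·4 = 14.
Characteristic polynomial: λ³ + 4λ² − 2λ − 14 = 0.
Substitute λ = y + (tr M)/3 = y − 1.333333 to remove the quadratic term: y³ + p·y + q = 0 with p = s − (tr M)²/3 = -7.333333 and q = −2(tr M)³/27 + (tr M)·s/3 − det M = -6.592593.
Three real roots ⇒ use the trigonometric (Viète) form: r = 2√(−p/3) = 3.126944, φ = arccos(3q/(p·r)) = arccos(0.862494) = 0.530619 rad.
y_k = r·cos(φ/3 − 2πk/3) for k = 0, 1, 2 gives y = 3.078159, -1.062599, -2.015561.
λ_k = y_k − 1.333333 gives λ = 1.7448, -2.3959, -3.3489 (check: the sum is -4.0000 = tr M).

Hence λ_max = 1.7448 and λ_min = -3.3489.


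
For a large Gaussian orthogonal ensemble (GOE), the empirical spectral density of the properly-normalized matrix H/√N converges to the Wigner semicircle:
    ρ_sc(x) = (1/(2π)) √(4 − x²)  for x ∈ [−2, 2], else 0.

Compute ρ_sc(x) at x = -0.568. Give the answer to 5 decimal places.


ρ_sc(x) = (1/(2π)) √(4 − x²). With x = -0.568:
  4 − x² = 4 − (-0.568)² = 4 − 0.322624 = 3.677376.
  √(4 − x²) = 1.917649.
  1/(2π) = 0.159155.
  ρ_sc(-0.568) = 0.159155 · 1.917649 = 0.305203.

Rounded to 5 decimal places: ρ_sc(-0.568) ≈ 0.30520.


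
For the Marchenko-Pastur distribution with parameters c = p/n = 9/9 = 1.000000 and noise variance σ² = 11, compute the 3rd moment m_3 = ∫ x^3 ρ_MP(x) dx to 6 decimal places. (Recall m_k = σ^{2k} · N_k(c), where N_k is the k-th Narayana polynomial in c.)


E[X³] = σ⁶ (1 + 3c + c²) (third MP moment). With σ² = 11 (so σ⁶ = 1331) and c = 9/9 = 1.000000: E[X³] = 1331 · (1 + 3·1.000000 + (1.000000)²) = 1331 · 5.000000.

So E[X^3] = 6655.000000.


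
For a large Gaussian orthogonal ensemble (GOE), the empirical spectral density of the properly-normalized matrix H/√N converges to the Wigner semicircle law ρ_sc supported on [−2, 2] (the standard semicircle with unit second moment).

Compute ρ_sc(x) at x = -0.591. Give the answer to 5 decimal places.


ρ_sc(x) = (1/(2π)) √(4 − x²). With x = -0.591:
  4 − x² = 4 − (-0.591)² = 4 − 0.349281 = 3.650719.
  √(4 − x²) = 1.910685.
  1/(2π) = 0.159155.
  ρ_sc(-0.591) = 0.159155 · 1.910685 = 0.304095.

Rounded to 5 decimal places: ρ_sc(-0.591) ≈ 0.30410.


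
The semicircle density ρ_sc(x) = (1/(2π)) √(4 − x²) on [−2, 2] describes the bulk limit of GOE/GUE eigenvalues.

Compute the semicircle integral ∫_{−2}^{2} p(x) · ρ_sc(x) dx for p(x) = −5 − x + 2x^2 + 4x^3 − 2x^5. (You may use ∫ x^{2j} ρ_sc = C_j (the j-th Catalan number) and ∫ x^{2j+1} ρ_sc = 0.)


Write p(x) = Σ a_i x^i, split into monomials and integrate each against ρ_sc separately.
Using ∫ x^{2j} ρ_sc = C_j = (1/(j+1)) C(2j, j) (Catalan numbers) and ∫ x^{2j+1} ρ_sc = 0 (odd monomials vanish by symmetry):
  i = 0 (even): a_0 · C_{0} = -5 · 1 = -5
  i = 1 (odd): ∫ x^1 ρ_sc = 0 (vanishes)
  i = 2 (even): a_2 · C_{1} = 2 · 1 = 2
  i = 3 (odd): ∫ x^3 ρ_sc = 0 (vanishes)
  i = 5 (odd): ∫ x^5 ρ_sc = 0 (vanishes)

Summing the contributions: ∫_{−2}^{2} p(x) ρ_sc(x) dx = (-5) + 2 = -3.


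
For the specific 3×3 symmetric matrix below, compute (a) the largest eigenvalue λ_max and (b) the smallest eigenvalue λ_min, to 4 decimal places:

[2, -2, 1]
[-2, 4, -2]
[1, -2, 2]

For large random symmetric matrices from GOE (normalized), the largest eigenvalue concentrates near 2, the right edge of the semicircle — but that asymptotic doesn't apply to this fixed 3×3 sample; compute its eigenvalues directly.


Since M is real symmetric, all three eigenvalues are real; they are the roots of det(λI − M) = λ³ − (tr M) λ² + s λ − det M, where s is the sum of the principal 2×2 minors.
tr M = 2 + 4 + 2 = 8.
s = (2·4 − (-2)²) + (2·2 − 1²) + (4·2 − (-2)²) = 4 + 3 + 4 = 11.
det M (expand along row 1) = 2·4 − (-2)·(-2) + 1·0 = 4.
Characteristic polynomial: λ³ − 8λ² + 11λ − 4 = 0.
Substitute λ = y + (tr M)/3 = y + 2.666667 to remove the quadratic term: y³ + p·y + q = 0 with p = s − (tr M)²/3 = -10.333333 and q = −2(tr M)³/27 + (tr M)·s/3 − det M = -12.592593.
Three real roots ⇒ use the trigonometric (Viète) form: r = 2√(−p/3) = 3.711843, φ = arccos(3q/(p·r)) = arccos(0.984932) = 0.173814 rad.
y_k = r·cos(φ/3 − 2πk/3) for k = 0, 1, 2 gives y = 3.705615, -1.666667, -2.038948.
λ_k = y_k + 2.666667 gives λ = 6.3723, 1.0000, 0.6277 (check: the sum is 8.0000 = tr M).

Hence λ_max = 6.3723 and λ_min = 0.6277.


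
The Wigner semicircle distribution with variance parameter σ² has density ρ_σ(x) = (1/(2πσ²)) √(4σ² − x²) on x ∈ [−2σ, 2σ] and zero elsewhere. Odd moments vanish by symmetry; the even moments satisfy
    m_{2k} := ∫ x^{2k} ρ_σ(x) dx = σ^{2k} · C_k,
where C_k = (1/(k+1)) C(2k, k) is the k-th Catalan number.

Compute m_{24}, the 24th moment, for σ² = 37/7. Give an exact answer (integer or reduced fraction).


By the scaled semicircle moment identity, m_{2k} = σ^{2k} · C_k with k = 12.
C_12 = (1/(k+1)) · C(2k, k) = (1/13) · C(24, 12) = (1/13) · 2704156 = 208012.
σ^{2k} = (σ²)^k = (37/7)^12 = 6582952005840035281/13841287201.

Therefore m_{24} = σ^{24} · C_12 = (6582952005840035281/13841287201) · 208012 = 195619001805542488410196/1977326743.


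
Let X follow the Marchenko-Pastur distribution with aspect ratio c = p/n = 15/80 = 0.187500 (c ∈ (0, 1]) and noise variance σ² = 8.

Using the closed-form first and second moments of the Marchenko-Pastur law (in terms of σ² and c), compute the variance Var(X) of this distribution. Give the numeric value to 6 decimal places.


Recall the MP moments m_1 = E[X] = σ² and m_2 = E[X²] = σ⁴ (1 + c).
m_1 = E[X] = σ² = 8, so m_1² = 64.
m_2 = E[X²] = σ⁴ (1 + c) = 64 · (1 + 0.187500) = 64 · 1.187500 = 76.000000.
(Note m_2 − m_1² simplifies to c · σ⁴ = 0.187500 · 64.)

Var(X) = m_2 − m_1² = 76.000000 − 64 = 12.000000.


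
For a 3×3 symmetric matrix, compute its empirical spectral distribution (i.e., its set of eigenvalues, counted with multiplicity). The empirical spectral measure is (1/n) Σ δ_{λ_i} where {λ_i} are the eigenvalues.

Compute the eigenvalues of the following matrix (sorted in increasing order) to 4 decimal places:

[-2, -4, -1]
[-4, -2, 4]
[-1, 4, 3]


Since M is real symmetric, all three eigenvalues are real; they are the roots of det(λI − M) = λ³ − (tr M) λ² + s λ − det M, where s is the sum of the principal 2×2 minors.
tr M = -2 + (-2) + 3 = -1.
s = ((-2)·(-2) − (-4)²) + ((-2)·3 − (-1)²) + ((-2)·3 − 4²) = -12 + (-7) + (-22) = -41.
det M (expand along row 1) = (-2)·(-22) − (-4)·(-8) + (-1)·(-18) = 30.
Characteristic polynomial: λ³ + λ² − 41λ − 30 = 0.
Substitute λ = y + (tr M)/3 = y − 0.333333 to remove the quadratic term: y³ + p·y + q = 0 with p = s − (tr M)²/3 = -41.333333 and q = −2(tr M)³/27 + (tr M)·s/3 − det M = -16.259259.
Three real roots ⇒ use the trigonometric (Viète) form: r = 2√(−p/3) = 7.423686, φ = arccos(3q/(p·r)) = arccos(0.158965) = 1.411154 rad.
y_k = r·cos(φ/3 − 2πk/3) for k = 0, 1, 2 gives y = 6.617429, -0.394859, -6.222571.
λ_k = y_k − 0.333333 gives λ = 6.2841, -0.7282, -6.5559 (check: the sum is -1.0000 = tr M).

Eigenvalues sorted in increasing order: [-6.5559, -0.7282, 6.2841].


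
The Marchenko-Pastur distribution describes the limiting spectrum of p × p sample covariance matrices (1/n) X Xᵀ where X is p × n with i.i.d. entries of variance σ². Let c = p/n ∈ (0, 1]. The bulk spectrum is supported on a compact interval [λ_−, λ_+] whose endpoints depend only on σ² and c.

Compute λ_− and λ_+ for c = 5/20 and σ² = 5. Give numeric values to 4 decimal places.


c = 5/20 = 0.250000; √c = 0.500000.
λ_− = σ² (1 − √c)² = 5 · (1 − 0.500000)² = 5 · (0.500000)² = 1.250000.
λ_+ = σ² (1 + √c)² = 5 · (1 + 0.500000)² = 5 · (1.500000)² = 11.250000.

Rounded to 4 decimal places: λ_− ≈ 1.2500, λ_+ ≈ 11.2500.


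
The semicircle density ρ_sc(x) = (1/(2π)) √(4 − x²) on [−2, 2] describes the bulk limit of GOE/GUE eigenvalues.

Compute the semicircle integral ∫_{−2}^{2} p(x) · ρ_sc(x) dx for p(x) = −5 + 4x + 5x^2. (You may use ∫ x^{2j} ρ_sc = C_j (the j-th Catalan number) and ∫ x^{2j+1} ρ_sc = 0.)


Write p(x) = Σ a_i x^i, split into monomials and integrate each against ρ_sc separately.
Using ∫ x^{2j} ρ_sc = C_j = (1/(j+1)) C(2j, j) (Catalan numbers) and ∫ x^{2j+1} ρ_sc = 0 (odd monomials vanish by symmetry):
  i = 0 (even): a_0 · C_{0} = -5 · 1 = -5
  i = 1 (odd): ∫ x^1 ρ_sc = 0 (vanishes)
  i = 2 (even): a_2 · C_{1} = 5 · 1 = 5

Summing the contributions: ∫_{−2}^{2} p(x) ρ_sc(x) dx = (-5) + 5 = 0.


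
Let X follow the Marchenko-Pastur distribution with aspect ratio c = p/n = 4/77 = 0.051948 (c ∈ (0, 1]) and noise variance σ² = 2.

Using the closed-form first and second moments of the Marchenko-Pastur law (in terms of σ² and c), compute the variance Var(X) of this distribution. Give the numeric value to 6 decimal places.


Recall the MP moments m_1 = E[X] = σ² and m_2 = E[X²] = σ⁴ (1 + c).
m_1 = E[X] = σ² = 2, so m_1² = 4.
m_2 = E[X²] = σ⁴ (1 + c) = 4 · (1 + 0.051948) = 4 · 1.051948 = 4.207792.
(Note m_2 − m_1² simplifies to c · σ⁴ = 0.051948 · 4.)

Var(X) = m_2 − m_1² = 4.207792 − 4 = 0.207792.


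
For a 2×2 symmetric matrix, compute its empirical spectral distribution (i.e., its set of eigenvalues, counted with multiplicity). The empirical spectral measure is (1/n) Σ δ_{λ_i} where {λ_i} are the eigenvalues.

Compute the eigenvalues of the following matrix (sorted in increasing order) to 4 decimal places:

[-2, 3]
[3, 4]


Since M is real symmetric, both eigenvalues are real; they are the roots of det(λI − M) = λ² − (tr M) λ + det M.
tr M = -2 + 4 = 2.
det M = (-2)·4 − 3² = -8 − 9 = -17.
Characteristic polynomial: λ² − 2λ − 17 = 0.
Discriminant Δ = (tr M)² − 4·det M = 4 − (-68) = 72; √Δ = 8.485281.
λ = (tr M ± √Δ)/2 = (2 ± 8.485281)/2, giving (tr M − √Δ)/2 = -3.2426 and (tr M + √Δ)/2 = 5.2426.

Eigenvalues sorted in increasing order: [-3.2426, 5.2426].


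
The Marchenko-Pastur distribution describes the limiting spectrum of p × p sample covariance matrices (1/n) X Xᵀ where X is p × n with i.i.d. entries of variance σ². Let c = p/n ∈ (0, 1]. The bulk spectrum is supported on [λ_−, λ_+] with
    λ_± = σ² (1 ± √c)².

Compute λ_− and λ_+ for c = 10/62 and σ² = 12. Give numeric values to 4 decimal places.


c = 10/62 = 0.161290; √c = 0.401610.
λ_− = σ² (1 − √c)² = 12 · (1 − 0.401610)² = 12 · (0.598390)² = 4.296852.
λ_+ = σ² (1 + √c)² = 12 · (1 + 0.401610)² = 12 · (1.401610)² = 23.574116.

Rounded to 4 decimal places: λ_− ≈ 4.2969, λ_+ ≈ 23.5741.


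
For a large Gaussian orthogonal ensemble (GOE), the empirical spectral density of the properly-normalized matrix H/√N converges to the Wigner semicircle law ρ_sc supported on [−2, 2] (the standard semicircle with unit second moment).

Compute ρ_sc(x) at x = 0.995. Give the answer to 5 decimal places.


ρ_sc(x) = (1/(2π)) √(4 − x²). With x = 0.995:
  4 − x² = 4 − (0.995)² = 4 − 0.990025 = 3.009975.
  √(4 − x²) = 1.734928.
  1/(2π) = 0.159155.
  ρ_sc(0.995) = 0.159155 · 1.734928 = 0.276122.

Rounded to 5 decimal places: ρ_sc(0.995) ≈ 0.27612.


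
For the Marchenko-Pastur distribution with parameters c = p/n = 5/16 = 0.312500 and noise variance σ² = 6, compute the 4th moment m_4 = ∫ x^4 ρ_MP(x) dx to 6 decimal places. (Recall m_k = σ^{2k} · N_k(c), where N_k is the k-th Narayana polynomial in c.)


E[X⁴] = σ⁸ (1 + 6c + 6c² + c³) (fourth MP moment). With σ² = 6 (so σ⁸ = 1296) and c = 5/16 = 0.312500: E[X⁴] = 1296 · (1 + 6·0.312500 + 6·(0.312500)² + (0.312500)³) = 1296 · 3.491455.

So E[X^4] = 4524.925781.


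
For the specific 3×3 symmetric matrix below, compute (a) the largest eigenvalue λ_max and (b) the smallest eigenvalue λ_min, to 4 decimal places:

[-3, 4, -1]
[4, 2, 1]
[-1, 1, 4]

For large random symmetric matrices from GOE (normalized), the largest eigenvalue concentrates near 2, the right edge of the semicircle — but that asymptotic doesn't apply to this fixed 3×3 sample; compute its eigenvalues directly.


Since M is real symmetric, all three eigenvalues are real; they are the roots of det(λI − M) = λ³ − (tr M) λ² + s λ − det M, where s is the sum of the principal 2×2 minors.
tr M = -3 + 2 + 4 = 3.
s = ((-3)·2 − 4²) + ((-3)·4 − (-1)²) + (2·4 − 1²) = -22 + (-13) + 7 = -28.
det M (expand along row 1) = (-3)·7 − 4·17 + (-1)·6 = -95.
Characteristic polynomial: λ³ − 3λ² − 28λ + 95 = 0.
Substitute λ = y + (tr M)/3 = y + 1.000000 to remove the quadratic term: y³ + p·y + q = 0 with p = s − (tr M)²/3 = -31.000000 and q = −2(tr M)³/27 + (tr M)·s/3 − det M = 65.000000.
Three real roots ⇒ use the trigonometric (Viète) form: r = 2√(−p/3) = 6.429101, φ = arccos(3q/(p·r)) = arccos(-0.978414) = 2.933439 rad.
y_k = r·cos(φ/3 − 2πk/3) for k = 0, 1, 2 gives y = 3.592823, 2.820808, -6.413631.
λ_k = y_k + 1.000000 gives λ = 4.5928, 3.8208, -5.4136 (check: the sum is 3.0000 = tr M).

Hence λ_max = 4.5928 and λ_min = -5.4136.


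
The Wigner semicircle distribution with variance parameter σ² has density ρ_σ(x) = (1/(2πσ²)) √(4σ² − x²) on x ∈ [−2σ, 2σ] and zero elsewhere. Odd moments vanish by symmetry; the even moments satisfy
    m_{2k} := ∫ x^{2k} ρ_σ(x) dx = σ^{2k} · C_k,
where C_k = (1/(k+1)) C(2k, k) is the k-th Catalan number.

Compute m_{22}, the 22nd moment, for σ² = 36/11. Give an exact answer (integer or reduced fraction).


By the scaled semicircle moment identity, m_{2k} = σ^{2k} · C_k with k = 11.
C_11 = (1/(k+1)) · C(2k, k) = (1/12) · C(22, 11) = (1/12) · 705432 = 58786.
σ^{2k} = (σ²)^k = (36/11)^11 = 131621703842267136/285311670611.

Therefore m_{22} = σ^{22} · C_11 = (131621703842267136/285311670611) · 58786 = 7737513482071515856896/285311670611.


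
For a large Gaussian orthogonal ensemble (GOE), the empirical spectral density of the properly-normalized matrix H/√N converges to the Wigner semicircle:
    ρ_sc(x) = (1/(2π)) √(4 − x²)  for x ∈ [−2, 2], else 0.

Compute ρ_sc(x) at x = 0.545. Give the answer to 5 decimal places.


ρ_sc(x) = (1/(2π)) √(4 − x²). With x = 0.545:
  4 − x² = 4 − (0.545)² = 4 − 0.297025 = 3.702975.
  √(4 − x²) = 1.924312.
  1/(2π) = 0.159155.
  ρ_sc(0.545) = 0.159155 · 1.924312 = 0.306264.

Rounded to 5 decimal places: ρ_sc(0.545) ≈ 0.30626.


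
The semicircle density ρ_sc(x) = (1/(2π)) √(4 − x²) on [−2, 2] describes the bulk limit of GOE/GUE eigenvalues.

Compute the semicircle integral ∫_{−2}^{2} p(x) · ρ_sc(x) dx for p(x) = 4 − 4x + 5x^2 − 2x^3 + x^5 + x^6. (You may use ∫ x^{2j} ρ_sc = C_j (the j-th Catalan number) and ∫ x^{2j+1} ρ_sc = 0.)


Write p(x) = Σ a_i x^i, split into monomials and integrate each against ρ_sc separately.
Using ∫ x^{2j} ρ_sc = C_j = (1/(j+1)) C(2j, j) (Catalan numbers) and ∫ x^{2j+1} ρ_sc = 0 (odd monomials vanish by symmetry):
  i = 0 (even): a_0 · C_{0} = 4 · 1 = 4
  i = 1 (odd): ∫ x^1 ρ_sc = 0 (vanishes)
  i = 2 (even): a_2 · C_{1} = 5 · 1 = 5
  i = 3 (odd): ∫ x^3 ρ_sc = 0 (vanishes)
  i = 5 (odd): ∫ x^5 ρ_sc = 0 (vanishes)
  i = 6 (even): a_6 · C_{3} = 1 · 5 = 5

Summing the contributions: ∫_{−2}^{2} p(x) ρ_sc(x) dx = 4 + 5 + 5 = 14.


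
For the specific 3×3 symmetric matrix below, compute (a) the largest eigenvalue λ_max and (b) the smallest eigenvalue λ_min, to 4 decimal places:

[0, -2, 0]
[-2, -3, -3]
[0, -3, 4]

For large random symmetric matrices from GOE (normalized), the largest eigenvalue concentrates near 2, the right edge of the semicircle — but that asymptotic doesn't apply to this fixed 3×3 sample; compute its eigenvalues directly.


Since M is real symmetric, all three eigenvalues are real; they are the roots of det(λI − M) = λ³ − (tr M) λ² + s λ − det M, where s is the sum of the principal 2×2 minors.
tr M = 0 + (-3) + 4 = 1.
s = (0·(-3) − (-2)²) + (0·4 − 0²) + ((-3)·4 − (-3)²) = -4 + 0 + (-21) = -25.
det M (expand along row 1) = 0·(-21) − (-2)·(-8) + 0·6 = -16.
Characteristic polynomial: λ³ − λ² − 25λ + 16 = 0.
Substitute λ = y + (tr M)/3 = y + 0.333333 to remove the quadratic term: y³ + p·y + q = 0 with p = s − (tr M)²/3 = -25.333333 and q = −2(tr M)³/27 + (tr M)·s/3 − det M = 7.592593.
Three real roots ⇒ use the trigonometric (Viète) form: r = 2√(−p/3) = 5.811865, φ = arccos(3q/(p·r)) = arccos(-0.154705) = 1.726125 rad.
y_k = r·cos(φ/3 − 2πk/3) for k = 0, 1, 2 gives y = 4.876087, 0.300782, -5.176869.
λ_k = y_k + 0.333333 gives λ = 5.2094, 0.6341, -4.8435 (check: the sum is 1.0000 = tr M).

Hence λ_max = 5.2094 and λ_min = -4.8435.


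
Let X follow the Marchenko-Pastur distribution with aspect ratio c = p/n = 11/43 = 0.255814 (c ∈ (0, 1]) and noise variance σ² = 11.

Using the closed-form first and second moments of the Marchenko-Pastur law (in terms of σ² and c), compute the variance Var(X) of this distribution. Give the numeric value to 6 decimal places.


Recall the MP moments m_1 = E[X] = σ² and m_2 = E[X²] = σ⁴ (1 + c).
m_1 = E[X] = σ² = 11, so m_1² = 121.
m_2 = E[X²] = σ⁴ (1 + c) = 121 · (1 + 0.255814) = 121 · 1.255814 = 151.953488.
(Note m_2 − m_1² simplifies to c · σ⁴ = 0.255814 · 121.)

Var(X) = m_2 − m_1² = 151.953488 − 121 = 30.953488.


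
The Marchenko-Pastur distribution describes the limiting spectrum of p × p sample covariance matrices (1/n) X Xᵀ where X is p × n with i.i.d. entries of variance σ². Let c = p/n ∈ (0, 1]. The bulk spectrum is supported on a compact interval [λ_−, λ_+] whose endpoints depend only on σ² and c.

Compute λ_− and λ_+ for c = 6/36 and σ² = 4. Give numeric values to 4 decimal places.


c = 6/36 = 0.166667; √c = 0.408248.
λ_− = σ² (1 − √c)² = 4 · (1 − 0.408248)² = 4 · (0.591752)² = 1.400680.
λ_+ = σ² (1 + √c)² = 4 · (1 + 0.408248)² = 4 · (1.408248)² = 7.932653.

Rounded to 4 decimal places: λ_− ≈ 1.4007, λ_+ ≈ 7.9327.


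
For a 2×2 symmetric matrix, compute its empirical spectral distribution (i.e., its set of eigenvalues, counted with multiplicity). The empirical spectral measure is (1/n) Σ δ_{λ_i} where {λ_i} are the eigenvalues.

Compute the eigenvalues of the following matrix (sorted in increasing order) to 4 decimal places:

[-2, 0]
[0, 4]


Since M is real symmetric, both eigenvalues are real; they are the roots of det(λI − M) = λ² − (tr M) λ + det M.
tr M = -2 + 4 = 2.
det M = (-2)·4 − 0² = -8 − 0 = -8.
Characteristic polynomial: λ² − 2λ − 8 = 0.
Discriminant Δ = (tr M)² − 4·det M = 4 − (-32) = 36; √Δ = 6.000000.
λ = (tr M ± √Δ)/2 = (2 ± 6.000000)/2, giving (tr M − √Δ)/2 = -2.0000 and (tr M + √Δ)/2 = 4.0000.

Eigenvalues sorted in increasing order: [-2.0000, 4.0000].


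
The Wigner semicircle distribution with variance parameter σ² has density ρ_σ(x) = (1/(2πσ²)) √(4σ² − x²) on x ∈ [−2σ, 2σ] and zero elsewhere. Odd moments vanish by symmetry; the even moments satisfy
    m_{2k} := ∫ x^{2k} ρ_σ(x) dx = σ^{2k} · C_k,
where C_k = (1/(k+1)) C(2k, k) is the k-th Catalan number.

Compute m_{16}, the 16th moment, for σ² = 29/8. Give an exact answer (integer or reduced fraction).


By the scaled semicircle moment identity, m_{2k} = σ^{2k} · C_k with k = 8.
C_8 = (1/(k+1)) · C(2k, k) = (1/9) · C(16, 8) = (1/9) · 12870 = 1430.
σ^{2k} = (σ²)^k = (29/8)^8 = 500246412961/16777216.

Therefore m_{16} = σ^{16} · C_8 = (500246412961/16777216) · 1430 = 357676185267115/8388608.
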